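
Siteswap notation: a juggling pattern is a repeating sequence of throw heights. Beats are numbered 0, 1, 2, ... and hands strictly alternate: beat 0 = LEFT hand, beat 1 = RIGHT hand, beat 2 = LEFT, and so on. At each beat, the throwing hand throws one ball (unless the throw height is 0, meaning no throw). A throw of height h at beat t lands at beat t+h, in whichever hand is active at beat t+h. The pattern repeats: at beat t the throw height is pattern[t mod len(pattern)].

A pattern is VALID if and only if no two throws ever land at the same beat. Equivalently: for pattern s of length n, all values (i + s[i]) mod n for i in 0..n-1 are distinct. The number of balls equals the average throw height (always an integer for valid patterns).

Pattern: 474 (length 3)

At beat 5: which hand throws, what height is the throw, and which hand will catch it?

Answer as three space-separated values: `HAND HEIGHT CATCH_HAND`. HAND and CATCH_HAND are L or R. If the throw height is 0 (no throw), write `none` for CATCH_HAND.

Beat 5: 5 mod 2 = 1, so hand = R
Throw height = pattern[5 mod 3] = pattern[2] = 4
Lands at beat 5+4=9, 9 mod 2 = 1, so catch hand = R

Answer: R 4 R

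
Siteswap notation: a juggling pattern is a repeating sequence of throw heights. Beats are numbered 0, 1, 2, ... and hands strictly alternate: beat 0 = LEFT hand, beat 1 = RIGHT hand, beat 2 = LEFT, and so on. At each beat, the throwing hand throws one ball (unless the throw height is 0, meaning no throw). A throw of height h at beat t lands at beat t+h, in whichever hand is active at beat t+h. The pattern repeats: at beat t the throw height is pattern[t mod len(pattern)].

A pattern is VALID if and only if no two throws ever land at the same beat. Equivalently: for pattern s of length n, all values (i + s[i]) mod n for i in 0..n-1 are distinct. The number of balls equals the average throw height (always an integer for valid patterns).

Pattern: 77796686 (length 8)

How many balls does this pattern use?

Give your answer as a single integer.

Answer: 7

Derivation:
Pattern = [7, 7, 7, 9, 6, 6, 8, 6], length n = 8
  position 0: throw height = 7, running sum = 7
  position 1: throw height = 7, running sum = 14
  position 2: throw height = 7, running sum = 21
  position 3: throw height = 9, running sum = 30
  position 4: throw height = 6, running sum = 36
  position 5: throw height = 6, running sum = 42
  position 6: throw height = 8, running sum = 50
  position 7: throw height = 6, running sum = 56
Total sum = 56; balls = sum / n = 56 / 8 = 7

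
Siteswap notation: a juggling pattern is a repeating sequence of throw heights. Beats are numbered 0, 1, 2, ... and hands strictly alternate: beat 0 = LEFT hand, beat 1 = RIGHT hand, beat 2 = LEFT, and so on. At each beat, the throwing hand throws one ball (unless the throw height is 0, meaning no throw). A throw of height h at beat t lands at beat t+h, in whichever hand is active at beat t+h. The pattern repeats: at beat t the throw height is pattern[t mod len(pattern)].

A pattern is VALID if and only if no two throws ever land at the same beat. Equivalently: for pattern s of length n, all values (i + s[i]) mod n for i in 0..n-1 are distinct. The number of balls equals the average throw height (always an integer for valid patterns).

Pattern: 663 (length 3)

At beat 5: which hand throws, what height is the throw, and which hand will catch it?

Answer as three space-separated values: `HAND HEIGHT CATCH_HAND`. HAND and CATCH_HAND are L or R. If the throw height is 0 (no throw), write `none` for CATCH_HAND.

Beat 5: 5 mod 2 = 1, so hand = R
Throw height = pattern[5 mod 3] = pattern[2] = 3
Lands at beat 5+3=8, 8 mod 2 = 0, so catch hand = L

Answer: R 3 L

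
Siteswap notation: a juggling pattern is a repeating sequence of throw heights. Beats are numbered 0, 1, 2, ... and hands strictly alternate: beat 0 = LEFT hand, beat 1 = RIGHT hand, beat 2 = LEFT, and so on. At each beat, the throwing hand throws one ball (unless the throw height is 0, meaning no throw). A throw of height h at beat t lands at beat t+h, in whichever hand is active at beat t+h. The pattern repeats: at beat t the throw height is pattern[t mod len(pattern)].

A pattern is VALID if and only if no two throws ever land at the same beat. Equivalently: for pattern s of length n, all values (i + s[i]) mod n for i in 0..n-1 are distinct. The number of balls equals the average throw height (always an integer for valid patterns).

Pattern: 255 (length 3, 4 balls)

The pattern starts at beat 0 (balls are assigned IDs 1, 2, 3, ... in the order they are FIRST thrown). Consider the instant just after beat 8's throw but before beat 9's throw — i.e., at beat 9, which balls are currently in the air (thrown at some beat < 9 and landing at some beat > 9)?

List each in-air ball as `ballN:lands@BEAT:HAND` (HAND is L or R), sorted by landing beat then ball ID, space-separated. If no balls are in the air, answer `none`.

Beat 0 (L): throw ball1 h=2 -> lands@2:L; in-air after throw: [b1@2:L]
Beat 1 (R): throw ball2 h=5 -> lands@6:L; in-air after throw: [b1@2:L b2@6:L]
Beat 2 (L): throw ball1 h=5 -> lands@7:R; in-air after throw: [b2@6:L b1@7:R]
Beat 3 (R): throw ball3 h=2 -> lands@5:R; in-air after throw: [b3@5:R b2@6:L b1@7:R]
Beat 4 (L): throw ball4 h=5 -> lands@9:R; in-air after throw: [b3@5:R b2@6:L b1@7:R b4@9:R]
Beat 5 (R): throw ball3 h=5 -> lands@10:L; in-air after throw: [b2@6:L b1@7:R b4@9:R b3@10:L]
Beat 6 (L): throw ball2 h=2 -> lands@8:L; in-air after throw: [b1@7:R b2@8:L b4@9:R b3@10:L]
Beat 7 (R): throw ball1 h=5 -> lands@12:L; in-air after throw: [b2@8:L b4@9:R b3@10:L b1@12:L]
Beat 8 (L): throw ball2 h=5 -> lands@13:R; in-air after throw: [b4@9:R b3@10:L b1@12:L b2@13:R]
Beat 9 (R): throw ball4 h=2 -> lands@11:R; in-air after throw: [b3@10:L b4@11:R b1@12:L b2@13:R]

Answer: ball3:lands@10:L ball1:lands@12:L ball2:lands@13:R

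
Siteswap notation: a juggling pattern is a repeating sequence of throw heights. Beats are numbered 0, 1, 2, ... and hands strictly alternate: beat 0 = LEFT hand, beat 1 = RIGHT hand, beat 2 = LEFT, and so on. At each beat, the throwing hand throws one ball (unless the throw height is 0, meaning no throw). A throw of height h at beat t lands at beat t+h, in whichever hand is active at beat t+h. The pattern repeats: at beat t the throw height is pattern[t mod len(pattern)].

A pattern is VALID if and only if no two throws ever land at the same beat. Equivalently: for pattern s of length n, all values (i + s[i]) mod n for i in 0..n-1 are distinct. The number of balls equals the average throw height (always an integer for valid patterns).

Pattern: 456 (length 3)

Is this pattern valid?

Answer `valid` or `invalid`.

i=0: (i + s[i]) mod n = (0 + 4) mod 3 = 1
i=1: (i + s[i]) mod n = (1 + 5) mod 3 = 0
i=2: (i + s[i]) mod n = (2 + 6) mod 3 = 2
Residues: [1, 0, 2], distinct: True

Answer: valid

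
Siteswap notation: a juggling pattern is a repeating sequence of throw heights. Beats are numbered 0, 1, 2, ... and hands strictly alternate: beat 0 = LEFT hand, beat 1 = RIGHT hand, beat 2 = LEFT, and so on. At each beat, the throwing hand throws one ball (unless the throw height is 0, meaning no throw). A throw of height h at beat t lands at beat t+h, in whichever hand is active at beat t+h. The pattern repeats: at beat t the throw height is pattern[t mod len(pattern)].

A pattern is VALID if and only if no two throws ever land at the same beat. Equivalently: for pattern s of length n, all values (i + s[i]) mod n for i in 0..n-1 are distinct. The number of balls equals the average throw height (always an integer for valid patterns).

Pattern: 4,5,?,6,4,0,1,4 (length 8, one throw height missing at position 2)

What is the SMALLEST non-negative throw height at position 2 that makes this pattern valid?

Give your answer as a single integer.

Answer: 0

Derivation:
i=0: (0 + 4) mod 8 = 4
i=1: (1 + 5) mod 8 = 6
i=2: s[i]=? (unknown)
i=3: (3 + 6) mod 8 = 1
i=4: (4 + 4) mod 8 = 0
i=5: (5 + 0) mod 8 = 5
i=6: (6 + 1) mod 8 = 7
i=7: (7 + 4) mod 8 = 3
Known residues: [0, 1, 3, 4, 5, 6, 7]; need a permutation of 0..7, so missing residue r = 2
Need (2 + s) mod 8 = 2; smallest s = (2 - 2) mod 8 = 0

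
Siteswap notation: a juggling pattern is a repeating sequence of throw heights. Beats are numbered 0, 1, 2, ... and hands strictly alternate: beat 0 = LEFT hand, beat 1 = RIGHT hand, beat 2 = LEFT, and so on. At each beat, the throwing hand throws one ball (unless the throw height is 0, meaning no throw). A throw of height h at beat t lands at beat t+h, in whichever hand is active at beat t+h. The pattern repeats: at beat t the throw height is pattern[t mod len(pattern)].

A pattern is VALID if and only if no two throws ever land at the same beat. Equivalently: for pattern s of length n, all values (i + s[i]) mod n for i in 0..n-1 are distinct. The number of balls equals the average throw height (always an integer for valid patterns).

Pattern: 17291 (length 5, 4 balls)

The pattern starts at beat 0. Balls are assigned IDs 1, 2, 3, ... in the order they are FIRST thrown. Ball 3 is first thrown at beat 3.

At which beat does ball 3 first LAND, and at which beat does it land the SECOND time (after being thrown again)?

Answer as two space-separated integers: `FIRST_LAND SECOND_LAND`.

Beat 0 (L): throw ball1 h=1 -> lands@1:R; in-air after throw: [b1@1:R]
Beat 1 (R): throw ball1 h=7 -> lands@8:L; in-air after throw: [b1@8:L]
Beat 2 (L): throw ball2 h=2 -> lands@4:L; in-air after throw: [b2@4:L b1@8:L]
Beat 3 (R): throw ball3 h=9 -> lands@12:L; in-air after throw: [b2@4:L b1@8:L b3@12:L]
Beat 4 (L): throw ball2 h=1 -> lands@5:R; in-air after throw: [b2@5:R b1@8:L b3@12:L]
Beat 5 (R): throw ball2 h=1 -> lands@6:L; in-air after throw: [b2@6:L b1@8:L b3@12:L]
Beat 6 (L): throw ball2 h=7 -> lands@13:R; in-air after throw: [b1@8:L b3@12:L b2@13:R]
Beat 7 (R): throw ball4 h=2 -> lands@9:R; in-air after throw: [b1@8:L b4@9:R b3@12:L b2@13:R]
Beat 8 (L): throw ball1 h=9 -> lands@17:R; in-air after throw: [b4@9:R b3@12:L b2@13:R b1@17:R]
Beat 9 (R): throw ball4 h=1 -> lands@10:L; in-air after throw: [b4@10:L b3@12:L b2@13:R b1@17:R]
Beat 10 (L): throw ball4 h=1 -> lands@11:R; in-air after throw: [b4@11:R b3@12:L b2@13:R b1@17:R]
Beat 11 (R): throw ball4 h=7 -> lands@18:L; in-air after throw: [b3@12:L b2@13:R b1@17:R b4@18:L]
Beat 12 (L): throw ball3 h=2 -> lands@14:L; in-air after throw: [b2@13:R b3@14:L b1@17:R b4@18:L]
Beat 13 (R): throw ball2 h=9 -> lands@22:L; in-air after throw: [b3@14:L b1@17:R b4@18:L b2@22:L]
Beat 14 (L): throw ball3 h=1 -> lands@15:R; in-air after throw: [b3@15:R b1@17:R b4@18:L b2@22:L]
Ball 3: thrown@3 h=9 -> first land @12; rethrown@12 h=2 -> second land @14

Answer: 12 14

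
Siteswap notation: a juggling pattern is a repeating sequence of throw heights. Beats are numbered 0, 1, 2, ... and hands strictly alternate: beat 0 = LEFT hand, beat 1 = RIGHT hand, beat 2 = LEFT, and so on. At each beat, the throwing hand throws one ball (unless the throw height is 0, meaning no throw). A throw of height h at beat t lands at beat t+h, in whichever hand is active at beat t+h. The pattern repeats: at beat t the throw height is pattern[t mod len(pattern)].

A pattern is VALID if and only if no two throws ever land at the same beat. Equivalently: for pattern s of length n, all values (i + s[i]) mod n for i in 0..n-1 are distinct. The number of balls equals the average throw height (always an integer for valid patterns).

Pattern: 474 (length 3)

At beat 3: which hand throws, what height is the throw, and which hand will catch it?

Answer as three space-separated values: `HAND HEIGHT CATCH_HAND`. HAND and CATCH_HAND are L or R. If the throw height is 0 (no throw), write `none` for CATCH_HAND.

Beat 3: 3 mod 2 = 1, so hand = R
Throw height = pattern[3 mod 3] = pattern[0] = 4
Lands at beat 3+4=7, 7 mod 2 = 1, so catch hand = R

Answer: R 4 R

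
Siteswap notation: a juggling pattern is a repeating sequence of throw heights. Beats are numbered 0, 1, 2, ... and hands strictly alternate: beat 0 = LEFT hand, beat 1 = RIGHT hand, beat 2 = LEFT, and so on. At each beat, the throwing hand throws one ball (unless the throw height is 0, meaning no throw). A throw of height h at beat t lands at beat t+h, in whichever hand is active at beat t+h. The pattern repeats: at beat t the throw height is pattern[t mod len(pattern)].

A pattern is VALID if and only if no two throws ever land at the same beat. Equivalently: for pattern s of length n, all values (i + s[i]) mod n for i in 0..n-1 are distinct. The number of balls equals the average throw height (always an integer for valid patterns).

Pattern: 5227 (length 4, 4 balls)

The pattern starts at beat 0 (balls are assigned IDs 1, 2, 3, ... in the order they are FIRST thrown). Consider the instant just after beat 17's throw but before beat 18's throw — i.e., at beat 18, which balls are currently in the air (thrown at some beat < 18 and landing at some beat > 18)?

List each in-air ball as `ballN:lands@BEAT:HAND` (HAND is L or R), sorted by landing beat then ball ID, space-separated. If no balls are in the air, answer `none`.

Answer: ball2:lands@19:R ball1:lands@21:R ball4:lands@22:L

Derivation:
Beat 0 (L): throw ball1 h=5 -> lands@5:R; in-air after throw: [b1@5:R]
Beat 1 (R): throw ball2 h=2 -> lands@3:R; in-air after throw: [b2@3:R b1@5:R]
Beat 2 (L): throw ball3 h=2 -> lands@4:L; in-air after throw: [b2@3:R b3@4:L b1@5:R]
Beat 3 (R): throw ball2 h=7 -> lands@10:L; in-air after throw: [b3@4:L b1@5:R b2@10:L]
Beat 4 (L): throw ball3 h=5 -> lands@9:R; in-air after throw: [b1@5:R b3@9:R b2@10:L]
Beat 5 (R): throw ball1 h=2 -> lands@7:R; in-air after throw: [b1@7:R b3@9:R b2@10:L]
Beat 6 (L): throw ball4 h=2 -> lands@8:L; in-air after throw: [b1@7:R b4@8:L b3@9:R b2@10:L]
Beat 7 (R): throw ball1 h=7 -> lands@14:L; in-air after throw: [b4@8:L b3@9:R b2@10:L b1@14:L]
Beat 8 (L): throw ball4 h=5 -> lands@13:R; in-air after throw: [b3@9:R b2@10:L b4@13:R b1@14:L]
Beat 9 (R): throw ball3 h=2 -> lands@11:R; in-air after throw: [b2@10:L b3@11:R b4@13:R b1@14:L]
Beat 10 (L): throw ball2 h=2 -> lands@12:L; in-air after throw: [b3@11:R b2@12:L b4@13:R b1@14:L]
Beat 11 (R): throw ball3 h=7 -> lands@18:L; in-air after throw: [b2@12:L b4@13:R b1@14:L b3@18:L]
Beat 12 (L): throw ball2 h=5 -> lands@17:R; in-air after throw: [b4@13:R b1@14:L b2@17:R b3@18:L]
Beat 13 (R): throw ball4 h=2 -> lands@15:R; in-air after throw: [b1@14:L b4@15:R b2@17:R b3@18:L]
Beat 14 (L): throw ball1 h=2 -> lands@16:L; in-air after throw: [b4@15:R b1@16:L b2@17:R b3@18:L]
Beat 15 (R): throw ball4 h=7 -> lands@22:L; in-air after throw: [b1@16:L b2@17:R b3@18:L b4@22:L]
Beat 16 (L): throw ball1 h=5 -> lands@21:R; in-air after throw: [b2@17:R b3@18:L b1@21:R b4@22:L]
Beat 17 (R): throw ball2 h=2 -> lands@19:R; in-air after throw: [b3@18:L b2@19:R b1@21:R b4@22:L]
Beat 18 (L): throw ball3 h=2 -> lands@20:L; in-air after throw: [b2@19:R b3@20:L b1@21:R b4@22:L]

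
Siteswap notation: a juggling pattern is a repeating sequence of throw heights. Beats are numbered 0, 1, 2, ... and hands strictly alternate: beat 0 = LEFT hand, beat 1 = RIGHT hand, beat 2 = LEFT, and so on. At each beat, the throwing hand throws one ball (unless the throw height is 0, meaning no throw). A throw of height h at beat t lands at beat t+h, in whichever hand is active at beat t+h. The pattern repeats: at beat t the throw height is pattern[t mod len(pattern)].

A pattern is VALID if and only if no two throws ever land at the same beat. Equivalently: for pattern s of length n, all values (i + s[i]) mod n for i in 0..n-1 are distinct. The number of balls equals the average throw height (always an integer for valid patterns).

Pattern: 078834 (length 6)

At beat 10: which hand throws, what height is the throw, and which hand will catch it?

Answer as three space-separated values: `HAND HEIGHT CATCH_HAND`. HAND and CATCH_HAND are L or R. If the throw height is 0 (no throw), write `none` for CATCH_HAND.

Answer: L 3 R

Derivation:
Beat 10: 10 mod 2 = 0, so hand = L
Throw height = pattern[10 mod 6] = pattern[4] = 3
Lands at beat 10+3=13, 13 mod 2 = 1, so catch hand = R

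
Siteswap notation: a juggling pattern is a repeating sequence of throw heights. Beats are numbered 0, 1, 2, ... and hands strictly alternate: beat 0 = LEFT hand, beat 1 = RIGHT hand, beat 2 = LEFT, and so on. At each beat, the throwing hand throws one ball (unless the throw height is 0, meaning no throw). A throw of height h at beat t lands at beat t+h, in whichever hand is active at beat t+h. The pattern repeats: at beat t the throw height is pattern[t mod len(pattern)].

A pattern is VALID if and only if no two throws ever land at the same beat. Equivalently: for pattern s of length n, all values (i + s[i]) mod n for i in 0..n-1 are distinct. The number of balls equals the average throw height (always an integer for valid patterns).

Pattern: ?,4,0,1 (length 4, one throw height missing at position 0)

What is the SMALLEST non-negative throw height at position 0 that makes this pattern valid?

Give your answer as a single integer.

i=0: s[i]=? (unknown)
i=1: (1 + 4) mod 4 = 1
i=2: (2 + 0) mod 4 = 2
i=3: (3 + 1) mod 4 = 0
Known residues: [0, 1, 2]; need a permutation of 0..3, so missing residue r = 3
Need (0 + s) mod 4 = 3; smallest s = (3 - 0) mod 4 = 3

Answer: 3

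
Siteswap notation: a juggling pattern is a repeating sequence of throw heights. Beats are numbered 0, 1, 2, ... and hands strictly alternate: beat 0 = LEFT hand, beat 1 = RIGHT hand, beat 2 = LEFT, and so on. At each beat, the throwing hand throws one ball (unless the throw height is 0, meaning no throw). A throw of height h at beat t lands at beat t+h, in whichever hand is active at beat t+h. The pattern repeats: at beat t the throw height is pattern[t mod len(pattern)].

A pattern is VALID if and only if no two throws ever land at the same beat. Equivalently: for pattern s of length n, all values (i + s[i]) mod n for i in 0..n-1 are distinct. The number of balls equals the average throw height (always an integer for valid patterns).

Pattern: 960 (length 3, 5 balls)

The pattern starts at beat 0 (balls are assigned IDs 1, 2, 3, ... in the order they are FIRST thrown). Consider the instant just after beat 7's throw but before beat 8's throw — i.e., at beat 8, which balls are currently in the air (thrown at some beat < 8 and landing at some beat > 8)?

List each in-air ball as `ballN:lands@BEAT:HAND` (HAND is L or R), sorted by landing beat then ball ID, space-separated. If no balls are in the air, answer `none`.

Answer: ball1:lands@9:R ball4:lands@10:L ball3:lands@12:L ball2:lands@13:R ball5:lands@15:R

Derivation:
Beat 0 (L): throw ball1 h=9 -> lands@9:R; in-air after throw: [b1@9:R]
Beat 1 (R): throw ball2 h=6 -> lands@7:R; in-air after throw: [b2@7:R b1@9:R]
Beat 3 (R): throw ball3 h=9 -> lands@12:L; in-air after throw: [b2@7:R b1@9:R b3@12:L]
Beat 4 (L): throw ball4 h=6 -> lands@10:L; in-air after throw: [b2@7:R b1@9:R b4@10:L b3@12:L]
Beat 6 (L): throw ball5 h=9 -> lands@15:R; in-air after throw: [b2@7:R b1@9:R b4@10:L b3@12:L b5@15:R]
Beat 7 (R): throw ball2 h=6 -> lands@13:R; in-air after throw: [b1@9:R b4@10:L b3@12:L b2@13:R b5@15:R]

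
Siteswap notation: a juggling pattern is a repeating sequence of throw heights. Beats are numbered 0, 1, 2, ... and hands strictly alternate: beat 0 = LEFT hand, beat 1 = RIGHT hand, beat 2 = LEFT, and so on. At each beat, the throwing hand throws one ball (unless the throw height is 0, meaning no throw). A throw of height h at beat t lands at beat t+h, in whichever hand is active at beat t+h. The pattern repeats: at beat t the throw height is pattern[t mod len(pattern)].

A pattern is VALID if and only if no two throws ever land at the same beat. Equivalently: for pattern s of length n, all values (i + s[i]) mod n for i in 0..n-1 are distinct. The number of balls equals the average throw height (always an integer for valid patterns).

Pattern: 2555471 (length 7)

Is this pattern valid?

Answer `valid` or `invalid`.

i=0: (i + s[i]) mod n = (0 + 2) mod 7 = 2
i=1: (i + s[i]) mod n = (1 + 5) mod 7 = 6
i=2: (i + s[i]) mod n = (2 + 5) mod 7 = 0
i=3: (i + s[i]) mod n = (3 + 5) mod 7 = 1
i=4: (i + s[i]) mod n = (4 + 4) mod 7 = 1
i=5: (i + s[i]) mod n = (5 + 7) mod 7 = 5
i=6: (i + s[i]) mod n = (6 + 1) mod 7 = 0
Residues: [2, 6, 0, 1, 1, 5, 0], distinct: False

Answer: invalid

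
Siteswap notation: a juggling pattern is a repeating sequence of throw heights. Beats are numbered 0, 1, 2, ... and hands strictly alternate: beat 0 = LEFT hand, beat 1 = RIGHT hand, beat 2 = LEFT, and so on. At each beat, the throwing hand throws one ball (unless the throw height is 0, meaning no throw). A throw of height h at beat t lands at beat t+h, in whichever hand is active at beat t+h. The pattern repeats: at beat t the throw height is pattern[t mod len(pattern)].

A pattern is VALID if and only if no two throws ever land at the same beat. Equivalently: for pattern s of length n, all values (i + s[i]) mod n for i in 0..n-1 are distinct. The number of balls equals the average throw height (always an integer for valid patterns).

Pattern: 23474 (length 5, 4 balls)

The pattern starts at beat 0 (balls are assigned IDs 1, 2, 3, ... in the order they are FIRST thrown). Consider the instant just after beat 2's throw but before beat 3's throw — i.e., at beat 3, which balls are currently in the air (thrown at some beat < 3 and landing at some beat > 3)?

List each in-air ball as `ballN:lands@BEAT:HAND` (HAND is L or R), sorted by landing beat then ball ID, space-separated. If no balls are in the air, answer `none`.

Answer: ball2:lands@4:L ball1:lands@6:L

Derivation:
Beat 0 (L): throw ball1 h=2 -> lands@2:L; in-air after throw: [b1@2:L]
Beat 1 (R): throw ball2 h=3 -> lands@4:L; in-air after throw: [b1@2:L b2@4:L]
Beat 2 (L): throw ball1 h=4 -> lands@6:L; in-air after throw: [b2@4:L b1@6:L]
Beat 3 (R): throw ball3 h=7 -> lands@10:L; in-air after throw: [b2@4:L b1@6:L b3@10:L]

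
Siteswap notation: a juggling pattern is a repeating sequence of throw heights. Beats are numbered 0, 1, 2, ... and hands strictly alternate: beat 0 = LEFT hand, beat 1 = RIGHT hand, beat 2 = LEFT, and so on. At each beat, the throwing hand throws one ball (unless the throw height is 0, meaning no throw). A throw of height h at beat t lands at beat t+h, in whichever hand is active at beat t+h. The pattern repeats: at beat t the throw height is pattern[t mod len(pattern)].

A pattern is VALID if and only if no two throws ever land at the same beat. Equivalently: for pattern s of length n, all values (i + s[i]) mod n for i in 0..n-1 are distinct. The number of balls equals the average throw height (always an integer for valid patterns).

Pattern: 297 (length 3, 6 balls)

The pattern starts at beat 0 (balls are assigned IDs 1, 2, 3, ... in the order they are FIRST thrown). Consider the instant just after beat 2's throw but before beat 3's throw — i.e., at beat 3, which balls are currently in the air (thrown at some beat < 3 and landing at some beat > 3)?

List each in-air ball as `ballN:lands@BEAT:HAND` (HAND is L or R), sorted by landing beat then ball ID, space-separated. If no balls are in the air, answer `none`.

Beat 0 (L): throw ball1 h=2 -> lands@2:L; in-air after throw: [b1@2:L]
Beat 1 (R): throw ball2 h=9 -> lands@10:L; in-air after throw: [b1@2:L b2@10:L]
Beat 2 (L): throw ball1 h=7 -> lands@9:R; in-air after throw: [b1@9:R b2@10:L]
Beat 3 (R): throw ball3 h=2 -> lands@5:R; in-air after throw: [b3@5:R b1@9:R b2@10:L]

Answer: ball1:lands@9:R ball2:lands@10:L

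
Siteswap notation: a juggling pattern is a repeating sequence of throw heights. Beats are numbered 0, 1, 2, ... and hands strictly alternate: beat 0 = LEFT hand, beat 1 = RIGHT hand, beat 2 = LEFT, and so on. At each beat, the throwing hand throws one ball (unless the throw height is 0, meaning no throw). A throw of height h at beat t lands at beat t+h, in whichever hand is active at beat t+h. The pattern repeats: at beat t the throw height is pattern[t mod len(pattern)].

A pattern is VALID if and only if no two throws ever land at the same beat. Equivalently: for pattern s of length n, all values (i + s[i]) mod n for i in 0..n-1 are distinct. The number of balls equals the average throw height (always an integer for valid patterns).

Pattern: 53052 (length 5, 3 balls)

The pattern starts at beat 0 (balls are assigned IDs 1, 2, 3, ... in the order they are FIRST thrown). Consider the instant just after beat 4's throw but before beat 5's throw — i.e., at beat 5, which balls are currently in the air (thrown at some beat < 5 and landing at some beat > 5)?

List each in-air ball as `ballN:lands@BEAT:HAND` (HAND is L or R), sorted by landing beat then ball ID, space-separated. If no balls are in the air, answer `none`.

Answer: ball2:lands@6:L ball3:lands@8:L

Derivation:
Beat 0 (L): throw ball1 h=5 -> lands@5:R; in-air after throw: [b1@5:R]
Beat 1 (R): throw ball2 h=3 -> lands@4:L; in-air after throw: [b2@4:L b1@5:R]
Beat 3 (R): throw ball3 h=5 -> lands@8:L; in-air after throw: [b2@4:L b1@5:R b3@8:L]
Beat 4 (L): throw ball2 h=2 -> lands@6:L; in-air after throw: [b1@5:R b2@6:L b3@8:L]
Beat 5 (R): throw ball1 h=5 -> lands@10:L; in-air after throw: [b2@6:L b3@8:L b1@10:L]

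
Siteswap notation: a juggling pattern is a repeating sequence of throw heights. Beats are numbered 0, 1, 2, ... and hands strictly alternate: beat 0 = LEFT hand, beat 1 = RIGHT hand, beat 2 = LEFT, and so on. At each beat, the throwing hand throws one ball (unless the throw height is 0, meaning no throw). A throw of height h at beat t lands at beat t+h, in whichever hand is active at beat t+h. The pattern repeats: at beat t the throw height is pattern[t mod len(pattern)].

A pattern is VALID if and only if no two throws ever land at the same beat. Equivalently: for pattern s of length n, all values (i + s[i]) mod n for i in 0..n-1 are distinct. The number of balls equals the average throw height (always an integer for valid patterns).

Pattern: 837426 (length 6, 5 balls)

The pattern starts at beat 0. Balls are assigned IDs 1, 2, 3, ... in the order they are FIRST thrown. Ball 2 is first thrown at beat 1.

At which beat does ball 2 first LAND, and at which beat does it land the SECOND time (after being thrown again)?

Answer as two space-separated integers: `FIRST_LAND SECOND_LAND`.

Answer: 4 6

Derivation:
Beat 0 (L): throw ball1 h=8 -> lands@8:L; in-air after throw: [b1@8:L]
Beat 1 (R): throw ball2 h=3 -> lands@4:L; in-air after throw: [b2@4:L b1@8:L]
Beat 2 (L): throw ball3 h=7 -> lands@9:R; in-air after throw: [b2@4:L b1@8:L b3@9:R]
Beat 3 (R): throw ball4 h=4 -> lands@7:R; in-air after throw: [b2@4:L b4@7:R b1@8:L b3@9:R]
Beat 4 (L): throw ball2 h=2 -> lands@6:L; in-air after throw: [b2@6:L b4@7:R b1@8:L b3@9:R]
Beat 5 (R): throw ball5 h=6 -> lands@11:R; in-air after throw: [b2@6:L b4@7:R b1@8:L b3@9:R b5@11:R]
Beat 6 (L): throw ball2 h=8 -> lands@14:L; in-air after throw: [b4@7:R b1@8:L b3@9:R b5@11:R b2@14:L]
Ball 2: thrown@1 h=3 -> first land @4; rethrown@4 h=2 -> second land @6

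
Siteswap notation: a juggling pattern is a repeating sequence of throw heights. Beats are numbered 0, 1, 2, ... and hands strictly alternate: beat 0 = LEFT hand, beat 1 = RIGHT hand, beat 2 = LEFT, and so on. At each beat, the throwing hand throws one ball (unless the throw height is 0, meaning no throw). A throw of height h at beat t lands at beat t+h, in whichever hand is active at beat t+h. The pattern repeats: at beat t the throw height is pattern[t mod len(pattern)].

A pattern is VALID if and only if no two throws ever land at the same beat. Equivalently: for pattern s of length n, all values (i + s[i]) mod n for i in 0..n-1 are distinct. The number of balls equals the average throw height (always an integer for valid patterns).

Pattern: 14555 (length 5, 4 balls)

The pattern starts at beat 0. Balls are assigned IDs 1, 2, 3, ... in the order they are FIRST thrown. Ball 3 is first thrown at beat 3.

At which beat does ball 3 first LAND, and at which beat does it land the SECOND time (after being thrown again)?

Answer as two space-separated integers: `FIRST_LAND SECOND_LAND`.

Beat 0 (L): throw ball1 h=1 -> lands@1:R; in-air after throw: [b1@1:R]
Beat 1 (R): throw ball1 h=4 -> lands@5:R; in-air after throw: [b1@5:R]
Beat 2 (L): throw ball2 h=5 -> lands@7:R; in-air after throw: [b1@5:R b2@7:R]
Beat 3 (R): throw ball3 h=5 -> lands@8:L; in-air after throw: [b1@5:R b2@7:R b3@8:L]
Beat 4 (L): throw ball4 h=5 -> lands@9:R; in-air after throw: [b1@5:R b2@7:R b3@8:L b4@9:R]
Beat 5 (R): throw ball1 h=1 -> lands@6:L; in-air after throw: [b1@6:L b2@7:R b3@8:L b4@9:R]
Beat 6 (L): throw ball1 h=4 -> lands@10:L; in-air after throw: [b2@7:R b3@8:L b4@9:R b1@10:L]
Beat 7 (R): throw ball2 h=5 -> lands@12:L; in-air after throw: [b3@8:L b4@9:R b1@10:L b2@12:L]
Beat 8 (L): throw ball3 h=5 -> lands@13:R; in-air after throw: [b4@9:R b1@10:L b2@12:L b3@13:R]
Beat 9 (R): throw ball4 h=5 -> lands@14:L; in-air after throw: [b1@10:L b2@12:L b3@13:R b4@14:L]
Beat 10 (L): throw ball1 h=1 -> lands@11:R; in-air after throw: [b1@11:R b2@12:L b3@13:R b4@14:L]
Beat 11 (R): throw ball1 h=4 -> lands@15:R; in-air after throw: [b2@12:L b3@13:R b4@14:L b1@15:R]
Beat 12 (L): throw ball2 h=5 -> lands@17:R; in-air after throw: [b3@13:R b4@14:L b1@15:R b2@17:R]
Beat 13 (R): throw ball3 h=5 -> lands@18:L; in-air after throw: [b4@14:L b1@15:R b2@17:R b3@18:L]
Ball 3: thrown@3 h=5 -> first land @8; rethrown@8 h=5 -> second land @13

Answer: 8 13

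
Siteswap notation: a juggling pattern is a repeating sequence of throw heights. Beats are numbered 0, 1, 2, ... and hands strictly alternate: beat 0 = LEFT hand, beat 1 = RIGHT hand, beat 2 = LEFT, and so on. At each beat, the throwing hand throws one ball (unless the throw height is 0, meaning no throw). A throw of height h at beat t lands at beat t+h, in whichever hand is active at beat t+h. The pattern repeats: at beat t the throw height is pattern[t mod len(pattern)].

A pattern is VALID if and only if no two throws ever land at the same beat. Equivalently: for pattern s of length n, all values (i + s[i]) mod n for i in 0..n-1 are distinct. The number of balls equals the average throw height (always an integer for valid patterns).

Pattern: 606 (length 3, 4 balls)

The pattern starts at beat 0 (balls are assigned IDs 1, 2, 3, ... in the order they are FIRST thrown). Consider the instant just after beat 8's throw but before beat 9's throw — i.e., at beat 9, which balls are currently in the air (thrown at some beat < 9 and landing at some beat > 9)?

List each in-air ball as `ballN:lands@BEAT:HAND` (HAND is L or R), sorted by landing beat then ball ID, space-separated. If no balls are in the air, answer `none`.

Beat 0 (L): throw ball1 h=6 -> lands@6:L; in-air after throw: [b1@6:L]
Beat 2 (L): throw ball2 h=6 -> lands@8:L; in-air after throw: [b1@6:L b2@8:L]
Beat 3 (R): throw ball3 h=6 -> lands@9:R; in-air after throw: [b1@6:L b2@8:L b3@9:R]
Beat 5 (R): throw ball4 h=6 -> lands@11:R; in-air after throw: [b1@6:L b2@8:L b3@9:R b4@11:R]
Beat 6 (L): throw ball1 h=6 -> lands@12:L; in-air after throw: [b2@8:L b3@9:R b4@11:R b1@12:L]
Beat 8 (L): throw ball2 h=6 -> lands@14:L; in-air after throw: [b3@9:R b4@11:R b1@12:L b2@14:L]
Beat 9 (R): throw ball3 h=6 -> lands@15:R; in-air after throw: [b4@11:R b1@12:L b2@14:L b3@15:R]

Answer: ball4:lands@11:R ball1:lands@12:L ball2:lands@14:L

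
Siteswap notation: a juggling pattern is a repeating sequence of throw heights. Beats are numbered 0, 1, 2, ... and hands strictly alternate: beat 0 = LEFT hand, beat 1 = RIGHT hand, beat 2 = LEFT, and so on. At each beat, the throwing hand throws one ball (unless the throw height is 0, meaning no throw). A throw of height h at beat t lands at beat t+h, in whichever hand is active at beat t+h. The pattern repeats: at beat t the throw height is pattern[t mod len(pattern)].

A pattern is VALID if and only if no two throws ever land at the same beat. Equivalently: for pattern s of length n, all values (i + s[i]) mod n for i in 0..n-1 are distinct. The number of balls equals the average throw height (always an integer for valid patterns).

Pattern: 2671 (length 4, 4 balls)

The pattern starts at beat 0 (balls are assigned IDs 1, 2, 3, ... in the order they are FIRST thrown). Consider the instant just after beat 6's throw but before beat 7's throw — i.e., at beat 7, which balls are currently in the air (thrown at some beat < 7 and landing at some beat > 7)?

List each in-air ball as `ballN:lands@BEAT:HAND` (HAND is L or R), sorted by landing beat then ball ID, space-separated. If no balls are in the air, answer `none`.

Beat 0 (L): throw ball1 h=2 -> lands@2:L; in-air after throw: [b1@2:L]
Beat 1 (R): throw ball2 h=6 -> lands@7:R; in-air after throw: [b1@2:L b2@7:R]
Beat 2 (L): throw ball1 h=7 -> lands@9:R; in-air after throw: [b2@7:R b1@9:R]
Beat 3 (R): throw ball3 h=1 -> lands@4:L; in-air after throw: [b3@4:L b2@7:R b1@9:R]
Beat 4 (L): throw ball3 h=2 -> lands@6:L; in-air after throw: [b3@6:L b2@7:R b1@9:R]
Beat 5 (R): throw ball4 h=6 -> lands@11:R; in-air after throw: [b3@6:L b2@7:R b1@9:R b4@11:R]
Beat 6 (L): throw ball3 h=7 -> lands@13:R; in-air after throw: [b2@7:R b1@9:R b4@11:R b3@13:R]
Beat 7 (R): throw ball2 h=1 -> lands@8:L; in-air after throw: [b2@8:L b1@9:R b4@11:R b3@13:R]

Answer: ball1:lands@9:R ball4:lands@11:R ball3:lands@13:R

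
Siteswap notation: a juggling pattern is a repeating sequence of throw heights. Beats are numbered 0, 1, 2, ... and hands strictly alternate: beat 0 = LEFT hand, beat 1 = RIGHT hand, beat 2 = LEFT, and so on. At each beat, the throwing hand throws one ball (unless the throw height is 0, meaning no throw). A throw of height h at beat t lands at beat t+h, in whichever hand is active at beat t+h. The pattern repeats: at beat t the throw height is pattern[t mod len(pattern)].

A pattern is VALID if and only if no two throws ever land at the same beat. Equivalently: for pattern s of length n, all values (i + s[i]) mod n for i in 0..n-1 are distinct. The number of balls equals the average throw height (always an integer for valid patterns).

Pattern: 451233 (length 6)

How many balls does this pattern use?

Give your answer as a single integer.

Pattern = [4, 5, 1, 2, 3, 3], length n = 6
  position 0: throw height = 4, running sum = 4
  position 1: throw height = 5, running sum = 9
  position 2: throw height = 1, running sum = 10
  position 3: throw height = 2, running sum = 12
  position 4: throw height = 3, running sum = 15
  position 5: throw height = 3, running sum = 18
Total sum = 18; balls = sum / n = 18 / 6 = 3

Answer: 3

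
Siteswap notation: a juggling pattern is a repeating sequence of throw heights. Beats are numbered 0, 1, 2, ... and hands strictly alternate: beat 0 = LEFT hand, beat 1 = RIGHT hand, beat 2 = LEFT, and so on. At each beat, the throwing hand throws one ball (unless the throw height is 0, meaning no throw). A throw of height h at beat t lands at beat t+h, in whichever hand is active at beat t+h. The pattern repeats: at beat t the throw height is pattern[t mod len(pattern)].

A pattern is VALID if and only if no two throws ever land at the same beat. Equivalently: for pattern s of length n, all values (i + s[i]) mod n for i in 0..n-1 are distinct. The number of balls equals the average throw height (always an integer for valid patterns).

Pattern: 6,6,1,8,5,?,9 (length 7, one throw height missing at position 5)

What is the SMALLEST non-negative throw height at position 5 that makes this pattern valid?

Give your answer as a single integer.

i=0: (0 + 6) mod 7 = 6
i=1: (1 + 6) mod 7 = 0
i=2: (2 + 1) mod 7 = 3
i=3: (3 + 8) mod 7 = 4
i=4: (4 + 5) mod 7 = 2
i=5: s[i]=? (unknown)
i=6: (6 + 9) mod 7 = 1
Known residues: [0, 1, 2, 3, 4, 6]; need a permutation of 0..6, so missing residue r = 5
Need (5 + s) mod 7 = 5; smallest s = (5 - 5) mod 7 = 0

Answer: 0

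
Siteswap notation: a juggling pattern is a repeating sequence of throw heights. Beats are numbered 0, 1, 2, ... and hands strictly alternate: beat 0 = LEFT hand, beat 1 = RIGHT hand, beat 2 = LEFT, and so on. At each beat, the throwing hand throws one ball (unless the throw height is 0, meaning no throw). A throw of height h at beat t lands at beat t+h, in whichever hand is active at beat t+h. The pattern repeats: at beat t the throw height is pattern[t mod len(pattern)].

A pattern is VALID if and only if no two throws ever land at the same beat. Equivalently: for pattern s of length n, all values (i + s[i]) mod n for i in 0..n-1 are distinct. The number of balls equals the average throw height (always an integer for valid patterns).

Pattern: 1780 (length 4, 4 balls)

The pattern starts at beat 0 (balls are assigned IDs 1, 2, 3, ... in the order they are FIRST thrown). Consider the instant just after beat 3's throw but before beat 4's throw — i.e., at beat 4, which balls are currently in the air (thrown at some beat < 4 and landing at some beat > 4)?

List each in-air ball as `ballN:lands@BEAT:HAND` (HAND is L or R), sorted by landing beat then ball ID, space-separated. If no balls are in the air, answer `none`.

Beat 0 (L): throw ball1 h=1 -> lands@1:R; in-air after throw: [b1@1:R]
Beat 1 (R): throw ball1 h=7 -> lands@8:L; in-air after throw: [b1@8:L]
Beat 2 (L): throw ball2 h=8 -> lands@10:L; in-air after throw: [b1@8:L b2@10:L]
Beat 4 (L): throw ball3 h=1 -> lands@5:R; in-air after throw: [b3@5:R b1@8:L b2@10:L]

Answer: ball1:lands@8:L ball2:lands@10:L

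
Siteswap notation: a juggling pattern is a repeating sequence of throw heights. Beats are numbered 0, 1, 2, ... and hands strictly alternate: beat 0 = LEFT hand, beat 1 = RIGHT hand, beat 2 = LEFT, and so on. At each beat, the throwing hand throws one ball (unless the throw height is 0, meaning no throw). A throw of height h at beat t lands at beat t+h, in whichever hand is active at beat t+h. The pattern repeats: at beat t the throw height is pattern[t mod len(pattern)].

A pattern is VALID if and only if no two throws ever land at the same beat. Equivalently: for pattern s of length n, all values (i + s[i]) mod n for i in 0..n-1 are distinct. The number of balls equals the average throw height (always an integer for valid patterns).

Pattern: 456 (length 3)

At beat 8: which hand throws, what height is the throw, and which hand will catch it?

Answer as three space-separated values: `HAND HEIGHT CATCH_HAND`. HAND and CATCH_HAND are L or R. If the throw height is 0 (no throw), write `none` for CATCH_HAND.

Answer: L 6 L

Derivation:
Beat 8: 8 mod 2 = 0, so hand = L
Throw height = pattern[8 mod 3] = pattern[2] = 6
Lands at beat 8+6=14, 14 mod 2 = 0, so catch hand = L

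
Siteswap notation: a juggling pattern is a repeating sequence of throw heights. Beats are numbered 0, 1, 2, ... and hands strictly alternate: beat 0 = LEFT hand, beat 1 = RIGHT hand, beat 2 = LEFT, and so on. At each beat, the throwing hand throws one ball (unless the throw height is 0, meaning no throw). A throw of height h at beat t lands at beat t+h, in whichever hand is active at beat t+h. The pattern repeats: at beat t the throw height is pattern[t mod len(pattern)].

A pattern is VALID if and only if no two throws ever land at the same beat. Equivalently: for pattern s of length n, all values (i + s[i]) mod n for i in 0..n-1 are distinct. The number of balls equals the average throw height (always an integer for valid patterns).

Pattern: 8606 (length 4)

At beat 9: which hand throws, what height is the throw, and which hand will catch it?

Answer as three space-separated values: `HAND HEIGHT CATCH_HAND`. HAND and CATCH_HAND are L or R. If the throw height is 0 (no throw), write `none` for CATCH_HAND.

Answer: R 6 R

Derivation:
Beat 9: 9 mod 2 = 1, so hand = R
Throw height = pattern[9 mod 4] = pattern[1] = 6
Lands at beat 9+6=15, 15 mod 2 = 1, so catch hand = R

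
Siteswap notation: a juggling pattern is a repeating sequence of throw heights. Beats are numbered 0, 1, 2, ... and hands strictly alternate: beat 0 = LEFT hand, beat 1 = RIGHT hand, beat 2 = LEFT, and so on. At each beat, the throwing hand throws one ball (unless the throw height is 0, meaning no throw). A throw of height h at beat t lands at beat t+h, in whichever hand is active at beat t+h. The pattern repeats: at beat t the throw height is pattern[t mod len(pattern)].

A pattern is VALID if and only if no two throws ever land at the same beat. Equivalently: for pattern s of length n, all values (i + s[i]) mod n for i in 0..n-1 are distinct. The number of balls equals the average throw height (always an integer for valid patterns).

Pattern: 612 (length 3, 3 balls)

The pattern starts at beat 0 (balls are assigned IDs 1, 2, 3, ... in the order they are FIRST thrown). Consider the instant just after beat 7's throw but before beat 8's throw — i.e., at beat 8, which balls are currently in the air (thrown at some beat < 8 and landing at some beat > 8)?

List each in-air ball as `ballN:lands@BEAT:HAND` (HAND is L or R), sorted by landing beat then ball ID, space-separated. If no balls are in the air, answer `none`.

Beat 0 (L): throw ball1 h=6 -> lands@6:L; in-air after throw: [b1@6:L]
Beat 1 (R): throw ball2 h=1 -> lands@2:L; in-air after throw: [b2@2:L b1@6:L]
Beat 2 (L): throw ball2 h=2 -> lands@4:L; in-air after throw: [b2@4:L b1@6:L]
Beat 3 (R): throw ball3 h=6 -> lands@9:R; in-air after throw: [b2@4:L b1@6:L b3@9:R]
Beat 4 (L): throw ball2 h=1 -> lands@5:R; in-air after throw: [b2@5:R b1@6:L b3@9:R]
Beat 5 (R): throw ball2 h=2 -> lands@7:R; in-air after throw: [b1@6:L b2@7:R b3@9:R]
Beat 6 (L): throw ball1 h=6 -> lands@12:L; in-air after throw: [b2@7:R b3@9:R b1@12:L]
Beat 7 (R): throw ball2 h=1 -> lands@8:L; in-air after throw: [b2@8:L b3@9:R b1@12:L]
Beat 8 (L): throw ball2 h=2 -> lands@10:L; in-air after throw: [b3@9:R b2@10:L b1@12:L]

Answer: ball3:lands@9:R ball1:lands@12:L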